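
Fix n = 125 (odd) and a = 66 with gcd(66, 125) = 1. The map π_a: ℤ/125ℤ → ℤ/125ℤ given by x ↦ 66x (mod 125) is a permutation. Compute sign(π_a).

Trace 51: π^k(51) = [51, 116, 31, 46, 36, 1, 66] for k=0..6.
The orbit structure of x ↦ 66x mod 125: 13 orbits of sizes [25, 25, 25, 25, 5, 5, 5, 5, 1, 1, 1, 1, 1].
Σ(ℓ_i−1) = 125−13 = 112; sign = (−1)^112 = +1.
Check: (66/125) = +1 by Zolotarev.

+1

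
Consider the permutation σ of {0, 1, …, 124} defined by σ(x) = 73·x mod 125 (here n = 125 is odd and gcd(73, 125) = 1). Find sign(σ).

Orbit of 92 under x↦73x: [92, 91, 18, 64, 47, 56, 88]… (length divides ord_125(73)).
Cycle type of π: 100 + 20 + 4 + 1; total 4 cycles.
4 cycles on 125: each ℓ→(−1)^(ℓ−1), product (−1)^121 = -1.
(73|125)_J = -1 (Zolotarev's lemma cross-check).

-1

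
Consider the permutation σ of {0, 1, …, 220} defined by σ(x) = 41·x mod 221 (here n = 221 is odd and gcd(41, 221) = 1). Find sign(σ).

+1

Start at x=77: 77 → 63 → 152 → 44 → 36 → 150 → 183 → … (one orbit).
Cycle lengths of π_41 on ℤ/221ℤ: [48, 48, 48, 48, 16, 12, 1]; 7 cycles in total.
sign(π) = (−1)^{n − #cycles} = (−1)^{221−7} = (−1)^214 = +1.
The Jacobi symbol (41|221) = +1 (Zolotarev) agrees.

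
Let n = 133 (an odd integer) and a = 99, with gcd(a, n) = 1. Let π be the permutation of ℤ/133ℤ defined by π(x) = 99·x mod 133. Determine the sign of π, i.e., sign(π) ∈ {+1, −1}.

Start at x=106: 106 → 120 → 43 → 1 → 99 → 92 → 64 → … (one orbit).
Cycle type of π: 9×14 + 1×7; total 21 cycles.
sign(π) = (−1)^{n − #cycles} = (−1)^{133−21} = (−1)^112 = +1.

+1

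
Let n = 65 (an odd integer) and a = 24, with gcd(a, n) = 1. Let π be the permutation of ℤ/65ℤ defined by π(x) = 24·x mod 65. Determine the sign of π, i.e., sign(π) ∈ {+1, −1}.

-1

Start at x=51: 51 → 54 → 61 → 34 → 36 → 19 → 1 → … (one orbit).
8 cycles of lengths [12, 12, 12, 12, 12, 2, 2, 1].
65 − 8 = 57 transpositions; sign(π) = (−1)^57 = -1.
The Jacobi symbol (24|65) = -1 (Zolotarev) agrees.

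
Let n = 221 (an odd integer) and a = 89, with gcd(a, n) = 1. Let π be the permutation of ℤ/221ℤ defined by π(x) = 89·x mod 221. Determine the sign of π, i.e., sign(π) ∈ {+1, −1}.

Trace 132: π^k(132) = [132, 35, 21, 101, 149, 1, 89] for k=0..6.
22 cycles of lengths [12, 12, 12, 12, 12, 12, 12, 12, 12, 12, 12, 12, 12, 12, 12, 12, 12, 4, 4, 4, 4, 1].
sign(π) = (−1)^{n − #cycles} = (−1)^{221−22} = (−1)^199 = -1.

-1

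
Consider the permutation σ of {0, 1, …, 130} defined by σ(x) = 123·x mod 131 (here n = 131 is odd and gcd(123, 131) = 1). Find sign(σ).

Start at x=9: 9 → 59 → 52 → 108 → 53 → 100 → 117 → … (one orbit).
π_123 has 3 disjoint cycles with lengths [65, 65, 1] on {0,…,130}.
3 cycles on 131: each ℓ→(−1)^(ℓ−1), product (−1)^128 = +1.
Check: (123/131) = +1 by Zolotarev.

+1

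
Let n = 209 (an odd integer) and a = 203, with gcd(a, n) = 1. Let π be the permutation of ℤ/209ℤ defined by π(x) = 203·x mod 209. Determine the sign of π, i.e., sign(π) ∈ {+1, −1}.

Trace 4: π^k(4) = [4, 185, 144, 181, 168, 37, 196] for k=0..6.
6 cycles of lengths [90, 90, 18, 5, 5, 1].
n − c = 209 − 6 = 203; sign = (−1)^203 = -1.

-1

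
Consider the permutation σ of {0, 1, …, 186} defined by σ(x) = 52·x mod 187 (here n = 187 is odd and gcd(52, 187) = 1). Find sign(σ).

Trace 103: π^k(103) = [103, 120, 69, 35, 137, 18, 1] for k=0..6.
The orbit structure of x ↦ 52x mod 187: 34 orbits of sizes [10, 10, 10, 10, 10, 10, 10, 10, 10, 10, 10, 10, 10, 10, 10, 10, 10, 1, 1, 1, 1, 1, 1, 1, 1, 1, 1, 1, 1, 1, 1, 1, 1, 1].
187 − 34 = 153 transpositions; sign(π) = (−1)^153 = -1.

-1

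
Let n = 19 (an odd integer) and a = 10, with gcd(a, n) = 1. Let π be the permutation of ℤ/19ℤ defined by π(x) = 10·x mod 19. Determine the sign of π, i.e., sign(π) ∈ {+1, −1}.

Orbit of 7 under x↦10x: [7, 13, 16, 8, 4, 2, 1]… (length divides ord_19(10)).
Decompose π into cycles: lengths [18, 1] (2 cycles, including the fixed point 0).
sign(π) = (−1)^{n − #cycles} = (−1)^{19−2} = (−1)^17 = -1.

-1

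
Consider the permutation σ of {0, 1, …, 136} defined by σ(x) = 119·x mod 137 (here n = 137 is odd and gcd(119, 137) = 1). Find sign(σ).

Orbit of 1 under x↦119x: [1, 119, 50, 59, 34, 73, 56]… (length divides ord_137(119)).
The orbit structure of x ↦ 119x mod 137: 9 orbits of sizes [17, 17, 17, 17, 17, 17, 17, 17, 1].
With 9 cycles on 137 points, sign = (−1)^{137−9} = +1.
Zolotarev: (119|137) = +1, matching the cycle-count sign.

+1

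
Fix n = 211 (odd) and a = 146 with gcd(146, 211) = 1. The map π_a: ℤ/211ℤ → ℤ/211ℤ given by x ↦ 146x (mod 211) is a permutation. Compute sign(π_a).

-1

Start at x=79: 79 → 140 → 184 → 67 → 76 → 124 → 169 → … (one orbit).
Decompose π into cycles: lengths [70, 70, 70, 1] (4 cycles, including the fixed point 0).
Σ(ℓ_i−1) = 211−4 = 207; sign = (−1)^207 = -1.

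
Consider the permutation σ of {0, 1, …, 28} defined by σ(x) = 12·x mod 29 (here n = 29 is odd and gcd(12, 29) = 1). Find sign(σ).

Orbit of 28 under x↦12x: [28, 17, 1, 12]… (length divides ord_29(12)).
π_12 has 8 disjoint cycles with lengths [4, 4, 4, 4, 4, 4, 4, 1] on {0,…,28}.
8 cycles on 29: each ℓ→(−1)^(ℓ−1), product (−1)^21 = -1.
Check: (12/29) = -1 by Zolotarev.

-1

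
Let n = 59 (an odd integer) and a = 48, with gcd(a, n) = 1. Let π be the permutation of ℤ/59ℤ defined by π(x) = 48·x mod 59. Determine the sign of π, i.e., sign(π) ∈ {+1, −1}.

+1

Orbit of 48 under x↦48x: [48, 3, 26, 9, 19, 27, 57]… (length divides ord_59(48)).
Decompose π into cycles: lengths [29, 29, 1] (3 cycles, including the fixed point 0).
With 3 cycles on 59 points, sign = (−1)^{59−3} = +1.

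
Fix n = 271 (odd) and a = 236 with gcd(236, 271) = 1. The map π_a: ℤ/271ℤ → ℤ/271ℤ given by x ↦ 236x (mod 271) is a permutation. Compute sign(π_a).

Orbit of 27 under x↦236x: [27, 139, 13, 87, 207, 72, 190]… (length divides ord_271(236)).
π_236 has 4 disjoint cycles with lengths [90, 90, 90, 1] on {0,…,270}.
sign(π) = (−1)^{n − #cycles} = (−1)^{271−4} = (−1)^267 = -1.
The Jacobi symbol (236|271) = -1 (Zolotarev) agrees.

-1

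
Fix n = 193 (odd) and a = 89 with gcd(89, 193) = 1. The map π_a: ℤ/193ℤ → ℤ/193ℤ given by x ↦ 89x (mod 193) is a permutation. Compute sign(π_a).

-1

Start at x=105: 105 → 81 → 68 → 69 → 158 → 166 → 106 → … (one orbit).
4 cycles of lengths [64, 64, 64, 1].
sign(π) = (−1)^{n − #cycles} = (−1)^{193−4} = (−1)^189 = -1.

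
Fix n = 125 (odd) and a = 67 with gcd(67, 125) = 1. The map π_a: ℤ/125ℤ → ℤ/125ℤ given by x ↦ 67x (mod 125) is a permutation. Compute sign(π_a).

-1

Start at x=23: 23 → 41 → 122 → 49 → 33 → 86 → 12 → … (one orbit).
4 cycles of lengths [100, 20, 4, 1].
4 cycles on 125: each ℓ→(−1)^(ℓ−1), product (−1)^121 = -1.
(67|125)_J = -1 (Zolotarev's lemma cross-check).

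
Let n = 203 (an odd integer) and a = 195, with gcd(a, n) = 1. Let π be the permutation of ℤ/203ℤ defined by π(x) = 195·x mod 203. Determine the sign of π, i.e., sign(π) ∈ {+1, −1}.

+1

Trace 76: π^k(76) = [76, 1, 195, 64, 97, 36, 118] for k=0..6.
Decompose π into cycles: lengths [28, 28, 28, 28, 28, 28, 28, 2, 2, 2, 1] (11 cycles, including the fixed point 0).
203 − 11 = 192 transpositions; sign(π) = (−1)^192 = +1.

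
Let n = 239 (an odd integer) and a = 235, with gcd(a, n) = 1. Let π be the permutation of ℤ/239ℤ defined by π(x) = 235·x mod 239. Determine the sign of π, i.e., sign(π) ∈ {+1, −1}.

Start at x=136: 136 → 173 → 25 → 139 → 161 → 73 → 186 → … (one orbit).
Cycle type of π: 238 + 1; total 2 cycles.
sign(π) = (−1)^{n − #cycles} = (−1)^{239−2} = (−1)^237 = -1.
Zolotarev: (235|239) = -1, matching the cycle-count sign.

-1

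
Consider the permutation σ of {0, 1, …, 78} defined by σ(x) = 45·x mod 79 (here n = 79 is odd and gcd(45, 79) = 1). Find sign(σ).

+1

Trace 2: π^k(2) = [2, 11, 21, 76, 23, 8, 44] for k=0..6.
Cycle type of π: 39×2 + 1; total 3 cycles.
With 3 cycles on 79 points, sign = (−1)^{79−3} = +1.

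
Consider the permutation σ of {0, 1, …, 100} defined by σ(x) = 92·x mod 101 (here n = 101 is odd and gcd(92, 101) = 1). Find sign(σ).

Trace 92: π^k(92) = [92, 81, 79, 97, 36, 80, 88] for k=0..6.
The orbit structure of x ↦ 92x mod 101: 5 orbits of sizes [25, 25, 25, 25, 1].
101 − 5 = 96 transpositions; sign(π) = (−1)^96 = +1.
The Jacobi symbol (92|101) = +1 (Zolotarev) agrees.

+1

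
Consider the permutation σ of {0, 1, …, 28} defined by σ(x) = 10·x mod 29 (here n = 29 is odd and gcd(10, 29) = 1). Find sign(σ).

-1

Start at x=10: 10 → 13 → 14 → 24 → 8 → 22 → 17 → … (one orbit).
2 cycles of lengths [28, 1].
29 − 2 = 27 transpositions; sign(π) = (−1)^27 = -1.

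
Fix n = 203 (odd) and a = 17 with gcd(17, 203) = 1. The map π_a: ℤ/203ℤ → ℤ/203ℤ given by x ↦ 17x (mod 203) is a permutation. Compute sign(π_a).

Trace 88: π^k(88) = [88, 75, 57, 157, 30, 104, 144] for k=0..6.
Cycle type of π: 12×14 + 6 + 4×7 + 1; total 23 cycles.
sign(π) = (−1)^{n − #cycles} = (−1)^{203−23} = (−1)^180 = +1.

+1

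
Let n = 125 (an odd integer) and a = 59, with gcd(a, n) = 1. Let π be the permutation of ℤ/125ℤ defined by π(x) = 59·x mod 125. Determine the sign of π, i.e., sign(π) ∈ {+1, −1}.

+1

Trace 79: π^k(79) = [79, 36, 124, 66, 19, 121, 14] for k=0..6.
7 cycles of lengths [50, 50, 10, 10, 2, 2, 1].
n − c = 125 − 7 = 118; sign = (−1)^118 = +1.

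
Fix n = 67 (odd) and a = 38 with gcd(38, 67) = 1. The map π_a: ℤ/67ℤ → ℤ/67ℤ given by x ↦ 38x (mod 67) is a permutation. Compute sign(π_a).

-1

Start at x=37: 37 → 66 → 29 → 30 → 1 → 38 → 37 (one orbit).
Cycle type of π: 6×11 + 1; total 12 cycles.
12 cycles on 67: each ℓ→(−1)^(ℓ−1), product (−1)^55 = -1.
The Jacobi symbol (38|67) = -1 (Zolotarev) agrees.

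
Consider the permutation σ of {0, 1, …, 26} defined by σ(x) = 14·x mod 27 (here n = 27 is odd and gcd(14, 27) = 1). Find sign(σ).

Trace 13: π^k(13) = [13, 20, 10, 5, 16, 8, 4] for k=0..6.
4 cycles of lengths [18, 6, 2, 1].
sign(π) = (−1)^{n − #cycles} = (−1)^{27−4} = (−1)^23 = -1.

-1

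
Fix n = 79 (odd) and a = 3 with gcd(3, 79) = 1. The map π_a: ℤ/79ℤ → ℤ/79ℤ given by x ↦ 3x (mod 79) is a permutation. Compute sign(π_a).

-1

Start at x=41: 41 → 44 → 53 → 1 → 3 → 9 → 27 → … (one orbit).
π_3 has 2 disjoint cycles with lengths [78, 1] on {0,…,78}.
2 cycles on 79: each ℓ→(−1)^(ℓ−1), product (−1)^77 = -1.
Via Zolotarev, sign(π_{3}) = (3|79) = -1.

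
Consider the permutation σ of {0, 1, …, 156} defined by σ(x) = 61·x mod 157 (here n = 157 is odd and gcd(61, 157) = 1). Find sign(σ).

Orbit of 152 under x↦61x: [152, 9, 78, 48, 102, 99, 73]… (length divides ord_157(61)).
2 cycles of lengths [156, 1].
With 2 cycles on 157 points, sign = (−1)^{157−2} = -1.

-1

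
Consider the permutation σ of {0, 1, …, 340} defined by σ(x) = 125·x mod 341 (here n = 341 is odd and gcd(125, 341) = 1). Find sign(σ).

Orbit of 125 under x↦125x: [125, 280, 218, 311, 1]… (length divides ord_341(125)).
Cycle type of π: 5×62 + 1×31; total 93 cycles.
n − c = 341 − 93 = 248; sign = (−1)^248 = +1.

+1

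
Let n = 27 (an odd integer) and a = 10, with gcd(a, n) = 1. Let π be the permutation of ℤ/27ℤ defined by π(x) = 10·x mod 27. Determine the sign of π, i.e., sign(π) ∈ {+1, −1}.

+1

Start at x=1: 1 → 10 → 19 → 1 (one orbit).
Cycle lengths of π_10 on ℤ/27ℤ: [3, 3, 3, 3, 3, 3, 1, 1, 1, 1, 1, 1, 1, 1, 1]; 15 cycles in total.
sign(π) = (−1)^{n − #cycles} = (−1)^{27−15} = (−1)^12 = +1.
Via Zolotarev, sign(π_{10}) = (10|27) = +1.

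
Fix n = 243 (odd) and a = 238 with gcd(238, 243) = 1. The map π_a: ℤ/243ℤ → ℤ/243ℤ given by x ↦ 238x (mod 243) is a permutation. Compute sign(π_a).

Orbit of 43 under x↦238x: [43, 28, 103, 214, 145, 4, 223]… (length divides ord_243(238)).
11 cycles of lengths [81, 81, 27, 27, 9, 9, 3, 3, 1, 1, 1].
sign(π) = (−1)^{n − #cycles} = (−1)^{243−11} = (−1)^232 = +1.
Zolotarev: (238|243) = +1, matching the cycle-count sign.

+1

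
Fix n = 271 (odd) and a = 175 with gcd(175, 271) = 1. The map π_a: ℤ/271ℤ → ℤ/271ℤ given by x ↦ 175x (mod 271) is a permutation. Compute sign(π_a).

+1

Orbit of 164 under x↦175x: [164, 245, 57, 219, 114, 167, 228]… (length divides ord_271(175)).
π_175 has 3 disjoint cycles with lengths [135, 135, 1] on {0,…,270}.
271 − 3 = 268 transpositions; sign(π) = (−1)^268 = +1.
Zolotarev: (175|271) = +1, matching the cycle-count sign.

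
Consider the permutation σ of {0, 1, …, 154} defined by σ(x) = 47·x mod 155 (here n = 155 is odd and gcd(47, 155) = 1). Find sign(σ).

Orbit of 32 under x↦47x: [32, 109, 8, 66, 2, 94, 78]… (length divides ord_155(47)).
Cycle type of π: 20×6 + 5×6 + 4 + 1; total 14 cycles.
With 14 cycles on 155 points, sign = (−1)^{155−14} = -1.

-1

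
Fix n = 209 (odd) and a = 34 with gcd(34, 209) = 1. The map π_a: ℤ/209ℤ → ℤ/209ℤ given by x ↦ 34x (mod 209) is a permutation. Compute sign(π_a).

Trace 23: π^k(23) = [23, 155, 45, 67, 188, 122, 177] for k=0..6.
22 cycles of lengths [18, 18, 18, 18, 18, 18, 18, 18, 18, 18, 18, 1, 1, 1, 1, 1, 1, 1, 1, 1, 1, 1].
Σ(ℓ_i−1) = 209−22 = 187; sign = (−1)^187 = -1.
Check: (34/209) = -1 by Zolotarev.

-1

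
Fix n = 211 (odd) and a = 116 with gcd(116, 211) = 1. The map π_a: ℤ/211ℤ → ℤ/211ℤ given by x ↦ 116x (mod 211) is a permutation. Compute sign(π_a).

Start at x=185: 185 → 149 → 193 → 22 → 20 → 210 → 95 → … (one orbit).
π_116 has 2 disjoint cycles with lengths [210, 1] on {0,…,210}.
sign(π) = (−1)^{n − #cycles} = (−1)^{211−2} = (−1)^209 = -1.

-1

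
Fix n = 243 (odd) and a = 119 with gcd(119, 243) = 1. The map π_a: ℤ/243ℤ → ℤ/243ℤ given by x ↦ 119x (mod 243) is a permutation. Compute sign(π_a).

Start at x=46: 46 → 128 → 166 → 71 → 187 → 140 → 136 → … (one orbit).
π_119 has 6 disjoint cycles with lengths [162, 54, 18, 6, 2, 1] on {0,…,242}.
With 6 cycles on 243 points, sign = (−1)^{243−6} = -1.

-1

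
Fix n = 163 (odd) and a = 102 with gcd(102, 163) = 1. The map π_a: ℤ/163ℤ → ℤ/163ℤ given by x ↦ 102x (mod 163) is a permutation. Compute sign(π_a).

-1

Start at x=48: 48 → 6 → 123 → 158 → 142 → 140 → 99 → … (one orbit).
π_102 has 4 disjoint cycles with lengths [54, 54, 54, 1] on {0,…,162}.
n − c = 163 − 4 = 159; sign = (−1)^159 = -1.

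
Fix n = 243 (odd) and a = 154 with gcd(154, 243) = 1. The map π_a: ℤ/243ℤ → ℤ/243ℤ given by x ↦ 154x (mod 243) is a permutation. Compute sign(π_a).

+1

Orbit of 109 under x↦154x: [109, 19, 10, 82, 235, 226, 55]… (length divides ord_243(154)).
Cycle type of π: 27×6 + 9×6 + 3×6 + 1×9; total 27 cycles.
243 − 27 = 216 transpositions; sign(π) = (−1)^216 = +1.
Zolotarev: (154|243) = +1, matching the cycle-count sign.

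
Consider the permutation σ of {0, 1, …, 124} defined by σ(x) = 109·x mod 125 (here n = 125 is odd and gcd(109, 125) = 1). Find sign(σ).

+1

Orbit of 66 under x↦109x: [66, 69, 21, 39, 1, 109, 6]… (length divides ord_125(109)).
The orbit structure of x ↦ 109x mod 125: 7 orbits of sizes [50, 50, 10, 10, 2, 2, 1].
sign(π) = (−1)^{n − #cycles} = (−1)^{125−7} = (−1)^118 = +1.
(109|125)_J = +1 (Zolotarev's lemma cross-check).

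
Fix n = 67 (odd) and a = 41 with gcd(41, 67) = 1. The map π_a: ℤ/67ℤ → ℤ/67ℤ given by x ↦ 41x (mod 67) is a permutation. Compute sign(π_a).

Trace 15: π^k(15) = [15, 12, 23, 5, 4, 30, 24] for k=0..6.
The orbit structure of x ↦ 41x mod 67: 2 orbits of sizes [66, 1].
67 − 2 = 65 transpositions; sign(π) = (−1)^65 = -1.

-1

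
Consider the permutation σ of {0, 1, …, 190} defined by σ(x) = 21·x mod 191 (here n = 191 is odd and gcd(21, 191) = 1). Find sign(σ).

-1

Start at x=52: 52 → 137 → 12 → 61 → 135 → 161 → 134 → … (one orbit).
π_21 has 2 disjoint cycles with lengths [190, 1] on {0,…,190}.
191 − 2 = 189 transpositions; sign(π) = (−1)^189 = -1.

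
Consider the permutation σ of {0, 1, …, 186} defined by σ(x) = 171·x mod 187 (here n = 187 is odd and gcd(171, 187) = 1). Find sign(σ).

Trace 120: π^k(120) = [120, 137, 52, 103, 35, 1, 171] for k=0..6.
34 cycles of lengths [10, 10, 10, 10, 10, 10, 10, 10, 10, 10, 10, 10, 10, 10, 10, 10, 10, 1, 1, 1, 1, 1, 1, 1, 1, 1, 1, 1, 1, 1, 1, 1, 1, 1].
Σ(ℓ_i−1) = 187−34 = 153; sign = (−1)^153 = -1.

-1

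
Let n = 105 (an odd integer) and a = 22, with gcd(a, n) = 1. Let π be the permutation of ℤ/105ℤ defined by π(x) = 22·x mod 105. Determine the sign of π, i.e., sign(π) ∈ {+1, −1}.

Start at x=22: 22 → 64 → 43 → 1 → 22 (one orbit).
π_22 has 42 disjoint cycles with lengths [4, 4, 4, 4, 4, 4, 4, 4, 4, 4, 4, 4, 4, 4, 4, 4, 4, 4, 4, 4, 4, 1, 1, 1, 1, 1, 1, 1, 1, 1, 1, 1, 1, 1, 1, 1, 1, 1, 1, 1, 1, 1] on {0,…,104}.
105 − 42 = 63 transpositions; sign(π) = (−1)^63 = -1.
Check: (22/105) = -1 by Zolotarev.

-1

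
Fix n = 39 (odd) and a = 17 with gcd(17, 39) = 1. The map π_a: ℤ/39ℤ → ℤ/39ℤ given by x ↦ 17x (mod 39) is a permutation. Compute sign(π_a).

-1

Orbit of 17 under x↦17x: [17, 16, 38, 22, 23, 1]… (length divides ord_39(17)).
Cycle type of π: 6×6 + 2 + 1; total 8 cycles.
n − c = 39 − 8 = 31; sign = (−1)^31 = -1.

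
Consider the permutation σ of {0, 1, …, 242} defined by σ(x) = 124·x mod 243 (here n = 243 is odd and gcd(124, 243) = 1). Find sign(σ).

+1

Start at x=184: 184 → 217 → 178 → 202 → 19 → 169 → 58 → … (one orbit).
Cycle lengths of π_124 on ℤ/243ℤ: [81, 81, 27, 27, 9, 9, 3, 3, 1, 1, 1]; 11 cycles in total.
Σ(ℓ_i−1) = 243−11 = 232; sign = (−1)^232 = +1.
The Jacobi symbol (124|243) = +1 (Zolotarev) agrees.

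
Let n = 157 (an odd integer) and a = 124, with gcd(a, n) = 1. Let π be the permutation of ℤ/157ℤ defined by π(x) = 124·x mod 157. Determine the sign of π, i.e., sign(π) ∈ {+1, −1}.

Orbit of 16 under x↦124x: [16, 100, 154, 99, 30, 109, 14]… (length divides ord_157(124)).
5 cycles of lengths [39, 39, 39, 39, 1].
Σ(ℓ_i−1) = 157−5 = 152; sign = (−1)^152 = +1.
Via Zolotarev, sign(π_{124}) = (124|157) = +1.

+1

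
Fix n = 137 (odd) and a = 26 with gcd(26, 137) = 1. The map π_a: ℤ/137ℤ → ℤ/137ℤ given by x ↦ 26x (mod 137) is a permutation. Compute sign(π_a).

-1

Start at x=116: 116 → 2 → 52 → 119 → 80 → 25 → 102 → … (one orbit).
π_26 has 2 disjoint cycles with lengths [136, 1] on {0,…,136}.
n − c = 137 − 2 = 135; sign = (−1)^135 = -1.
Zolotarev: (26|137) = -1, matching the cycle-count sign.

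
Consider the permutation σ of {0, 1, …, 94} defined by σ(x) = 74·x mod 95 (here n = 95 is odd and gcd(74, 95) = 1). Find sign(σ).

Start at x=64: 64 → 81 → 9 → 1 → 74 → 61 → 49 → … (one orbit).
Decompose π into cycles: lengths [18, 18, 18, 18, 9, 9, 2, 2, 1] (9 cycles, including the fixed point 0).
95 − 9 = 86 transpositions; sign(π) = (−1)^86 = +1.

+1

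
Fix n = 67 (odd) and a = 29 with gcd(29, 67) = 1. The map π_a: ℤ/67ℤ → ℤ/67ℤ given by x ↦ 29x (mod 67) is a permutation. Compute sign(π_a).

+1

Orbit of 37 under x↦29x: [37, 1, 29]… (length divides ord_67(29)).
The orbit structure of x ↦ 29x mod 67: 23 orbits of sizes [3, 3, 3, 3, 3, 3, 3, 3, 3, 3, 3, 3, 3, 3, 3, 3, 3, 3, 3, 3, 3, 3, 1].
With 23 cycles on 67 points, sign = (−1)^{67−23} = +1.
Zolotarev: (29|67) = +1, matching the cycle-count sign.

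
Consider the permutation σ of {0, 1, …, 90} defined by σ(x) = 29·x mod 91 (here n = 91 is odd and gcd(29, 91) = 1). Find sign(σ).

+1

Orbit of 22 under x↦29x: [22, 1, 29]… (length divides ord_91(29)).
Cycle lengths of π_29 on ℤ/91ℤ: [3, 3, 3, 3, 3, 3, 3, 3, 3, 3, 3, 3, 3, 3, 3, 3, 3, 3, 3, 3, 3, 3, 3, 3, 3, 3, 3, 3, 1, 1, 1, 1, 1, 1, 1]; 35 cycles in total.
n − c = 91 − 35 = 56; sign = (−1)^56 = +1.
(29|91)_J = +1 (Zolotarev's lemma cross-check).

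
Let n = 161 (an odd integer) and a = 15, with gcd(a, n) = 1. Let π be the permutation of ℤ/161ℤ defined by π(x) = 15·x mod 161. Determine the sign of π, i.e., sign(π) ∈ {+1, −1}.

-1

Orbit of 120 under x↦15x: [120, 29, 113, 85, 148, 127, 134]… (length divides ord_161(15)).
14 cycles of lengths [22, 22, 22, 22, 22, 22, 22, 1, 1, 1, 1, 1, 1, 1].
Σ(ℓ_i−1) = 161−14 = 147; sign = (−1)^147 = -1.
Zolotarev: (15|161) = -1, matching the cycle-count sign.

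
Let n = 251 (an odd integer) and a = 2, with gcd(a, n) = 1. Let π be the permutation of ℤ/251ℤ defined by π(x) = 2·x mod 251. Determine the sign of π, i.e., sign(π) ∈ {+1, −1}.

-1

Start at x=235: 235 → 219 → 187 → 123 → 246 → 241 → 231 → … (one orbit).
π_2 has 6 disjoint cycles with lengths [50, 50, 50, 50, 50, 1] on {0,…,250}.
Σ(ℓ_i−1) = 251−6 = 245; sign = (−1)^245 = -1.
The Jacobi symbol (2|251) = -1 (Zolotarev) agrees.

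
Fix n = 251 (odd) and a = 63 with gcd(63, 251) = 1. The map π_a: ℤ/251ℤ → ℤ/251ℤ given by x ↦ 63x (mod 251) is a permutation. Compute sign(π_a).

Start at x=125: 125 → 94 → 149 → 100 → 25 → 69 → 80 → … (one orbit).
11 cycles of lengths [25, 25, 25, 25, 25, 25, 25, 25, 25, 25, 1].
11 cycles on 251: each ℓ→(−1)^(ℓ−1), product (−1)^240 = +1.

+1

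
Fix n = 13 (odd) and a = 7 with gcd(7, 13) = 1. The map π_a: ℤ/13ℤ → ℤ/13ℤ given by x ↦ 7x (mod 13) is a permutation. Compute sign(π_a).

-1

Start at x=12: 12 → 6 → 3 → 8 → 4 → 2 → 1 → … (one orbit).
Cycle type of π: 12 + 1; total 2 cycles.
n − c = 13 − 2 = 11; sign = (−1)^11 = -1.
Via Zolotarev, sign(π_{7}) = (7|13) = -1.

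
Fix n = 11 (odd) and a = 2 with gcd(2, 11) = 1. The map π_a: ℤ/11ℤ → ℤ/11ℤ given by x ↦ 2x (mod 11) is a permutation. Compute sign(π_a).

-1

Start at x=7: 7 → 3 → 6 → 1 → 2 → 4 → 8 → … (one orbit).
Cycle type of π: 10 + 1; total 2 cycles.
With 2 cycles on 11 points, sign = (−1)^{11−2} = -1.
Check: (2/11) = -1 by Zolotarev.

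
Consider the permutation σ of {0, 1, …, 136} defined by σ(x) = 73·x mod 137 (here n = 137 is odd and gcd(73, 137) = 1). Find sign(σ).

Start at x=34: 34 → 16 → 72 → 50 → 88 → 122 → 1 → … (one orbit).
Cycle lengths of π_73 on ℤ/137ℤ: [17, 17, 17, 17, 17, 17, 17, 17, 1]; 9 cycles in total.
137 − 9 = 128 transpositions; sign(π) = (−1)^128 = +1.
Via Zolotarev, sign(π_{73}) = (73|137) = +1.

+1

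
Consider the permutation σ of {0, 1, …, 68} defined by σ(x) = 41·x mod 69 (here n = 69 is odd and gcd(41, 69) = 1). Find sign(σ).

-1

Trace 13: π^k(13) = [13, 50, 49, 8, 52, 62, 58] for k=0..6.
Cycle lengths of π_41 on ℤ/69ℤ: [22, 22, 11, 11, 2, 1]; 6 cycles in total.
n − c = 69 − 6 = 63; sign = (−1)^63 = -1.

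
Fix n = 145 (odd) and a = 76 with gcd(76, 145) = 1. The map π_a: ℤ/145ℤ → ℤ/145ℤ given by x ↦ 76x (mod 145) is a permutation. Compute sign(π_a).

-1

Trace 71: π^k(71) = [71, 31, 36, 126, 6, 21, 1] for k=0..6.
Cycle type of π: 28×5 + 1×5; total 10 cycles.
n − c = 145 − 10 = 135; sign = (−1)^135 = -1.
Via Zolotarev, sign(π_{76}) = (76|145) = -1.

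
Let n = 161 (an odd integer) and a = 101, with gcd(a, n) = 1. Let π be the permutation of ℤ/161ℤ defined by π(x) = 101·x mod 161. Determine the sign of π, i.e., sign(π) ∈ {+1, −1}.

Start at x=41: 41 → 116 → 124 → 127 → 108 → 121 → 146 → … (one orbit).
Cycle type of π: 66×2 + 11×2 + 6 + 1; total 6 cycles.
161 − 6 = 155 transpositions; sign(π) = (−1)^155 = -1.

-1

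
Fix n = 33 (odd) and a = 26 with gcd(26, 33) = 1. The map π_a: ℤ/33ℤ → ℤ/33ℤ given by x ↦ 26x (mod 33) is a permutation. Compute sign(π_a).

Orbit of 4 under x↦26x: [4, 5, 31, 14, 1, 26, 16]… (length divides ord_33(26)).
Decompose π into cycles: lengths [10, 10, 5, 5, 2, 1] (6 cycles, including the fixed point 0).
6 cycles on 33: each ℓ→(−1)^(ℓ−1), product (−1)^27 = -1.

-1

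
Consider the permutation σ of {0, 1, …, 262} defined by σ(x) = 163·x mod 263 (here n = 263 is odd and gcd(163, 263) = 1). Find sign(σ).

-1

Start at x=58: 58 → 249 → 85 → 179 → 247 → 22 → 167 → … (one orbit).
π_163 has 2 disjoint cycles with lengths [262, 1] on {0,…,262}.
sign(π) = (−1)^{n − #cycles} = (−1)^{263−2} = (−1)^261 = -1.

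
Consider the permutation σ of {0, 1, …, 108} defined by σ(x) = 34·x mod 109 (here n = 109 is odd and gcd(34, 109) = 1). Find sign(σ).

Start at x=105: 105 → 82 → 63 → 71 → 16 → 108 → 75 → … (one orbit).
The orbit structure of x ↦ 34x mod 109: 7 orbits of sizes [18, 18, 18, 18, 18, 18, 1].
109 − 7 = 102 transpositions; sign(π) = (−1)^102 = +1.
The Jacobi symbol (34|109) = +1 (Zolotarev) agrees.

+1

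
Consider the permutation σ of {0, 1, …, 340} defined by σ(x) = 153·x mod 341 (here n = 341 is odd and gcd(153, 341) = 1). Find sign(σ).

Trace 221: π^k(221) = [221, 54, 78, 340, 188, 120, 287] for k=0..6.
Cycle lengths of π_153 on ℤ/341ℤ: [10, 10, 10, 10, 10, 10, 10, 10, 10, 10, 10, 10, 10, 10, 10, 10, 10, 10, 10, 10, 10, 10, 10, 10, 10, 10, 10, 10, 10, 10, 10, 10, 10, 2, 2, 2, 2, 2, 1]; 39 cycles in total.
With 39 cycles on 341 points, sign = (−1)^{341−39} = +1.

+1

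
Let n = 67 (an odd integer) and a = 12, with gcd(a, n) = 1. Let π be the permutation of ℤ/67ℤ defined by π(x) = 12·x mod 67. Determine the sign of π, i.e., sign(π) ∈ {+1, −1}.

Start at x=7: 7 → 17 → 3 → 36 → 30 → 25 → 32 → … (one orbit).
The orbit structure of x ↦ 12x mod 67: 2 orbits of sizes [66, 1].
2 cycles on 67: each ℓ→(−1)^(ℓ−1), product (−1)^65 = -1.
Via Zolotarev, sign(π_{12}) = (12|67) = -1.

-1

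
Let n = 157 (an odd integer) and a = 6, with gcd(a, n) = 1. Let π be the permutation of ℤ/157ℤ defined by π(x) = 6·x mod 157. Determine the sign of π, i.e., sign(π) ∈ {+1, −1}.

-1

Orbit of 22 under x↦6x: [22, 132, 7, 42, 95, 99, 123]… (length divides ord_157(6)).
Cycle lengths of π_6 on ℤ/157ℤ: [156, 1]; 2 cycles in total.
n − c = 157 − 2 = 155; sign = (−1)^155 = -1.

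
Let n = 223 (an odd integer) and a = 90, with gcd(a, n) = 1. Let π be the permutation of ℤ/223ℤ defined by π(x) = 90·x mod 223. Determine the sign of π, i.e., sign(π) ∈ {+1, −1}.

-1

Start at x=191: 191 → 19 → 149 → 30 → 24 → 153 → 167 → … (one orbit).
π_90 has 2 disjoint cycles with lengths [222, 1] on {0,…,222}.
sign(π) = (−1)^{n − #cycles} = (−1)^{223−2} = (−1)^221 = -1.
(90|223)_J = -1 (Zolotarev's lemma cross-check).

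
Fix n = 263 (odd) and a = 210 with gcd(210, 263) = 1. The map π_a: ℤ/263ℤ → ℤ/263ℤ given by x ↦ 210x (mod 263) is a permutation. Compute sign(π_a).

+1

Start at x=25: 25 → 253 → 4 → 51 → 190 → 187 → 83 → … (one orbit).
The orbit structure of x ↦ 210x mod 263: 3 orbits of sizes [131, 131, 1].
n − c = 263 − 3 = 260; sign = (−1)^260 = +1.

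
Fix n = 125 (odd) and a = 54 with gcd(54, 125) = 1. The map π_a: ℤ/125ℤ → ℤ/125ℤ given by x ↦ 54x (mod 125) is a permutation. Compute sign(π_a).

Trace 54: π^k(54) = [54, 41, 89, 56, 24, 46, 109] for k=0..6.
Decompose π into cycles: lengths [50, 50, 10, 10, 2, 2, 1] (7 cycles, including the fixed point 0).
n − c = 125 − 7 = 118; sign = (−1)^118 = +1.
Check: (54/125) = +1 by Zolotarev.

+1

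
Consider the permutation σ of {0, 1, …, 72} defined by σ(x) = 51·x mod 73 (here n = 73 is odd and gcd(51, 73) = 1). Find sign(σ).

-1

Orbit of 22 under x↦51x: [22, 27, 63, 1, 51, 46, 10]… (length divides ord_73(51)).
Decompose π into cycles: lengths [8, 8, 8, 8, 8, 8, 8, 8, 8, 1] (10 cycles, including the fixed point 0).
10 cycles on 73: each ℓ→(−1)^(ℓ−1), product (−1)^63 = -1.
Via Zolotarev, sign(π_{51}) = (51|73) = -1.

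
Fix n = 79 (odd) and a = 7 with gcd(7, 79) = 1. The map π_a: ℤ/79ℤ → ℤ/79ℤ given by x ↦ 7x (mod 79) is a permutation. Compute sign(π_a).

-1

Start at x=23: 23 → 3 → 21 → 68 → 2 → 14 → 19 → … (one orbit).
Cycle type of π: 78 + 1; total 2 cycles.
sign(π) = (−1)^{n − #cycles} = (−1)^{79−2} = (−1)^77 = -1.
(7|79)_J = -1 (Zolotarev's lemma cross-check).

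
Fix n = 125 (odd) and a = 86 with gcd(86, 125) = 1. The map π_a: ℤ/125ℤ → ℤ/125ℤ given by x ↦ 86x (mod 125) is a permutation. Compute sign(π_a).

Trace 36: π^k(36) = [36, 96, 6, 16, 1, 86, 21] for k=0..6.
π_86 has 13 disjoint cycles with lengths [25, 25, 25, 25, 5, 5, 5, 5, 1, 1, 1, 1, 1] on {0,…,124}.
With 13 cycles on 125 points, sign = (−1)^{125−13} = +1.
Check: (86/125) = +1 by Zolotarev.

+1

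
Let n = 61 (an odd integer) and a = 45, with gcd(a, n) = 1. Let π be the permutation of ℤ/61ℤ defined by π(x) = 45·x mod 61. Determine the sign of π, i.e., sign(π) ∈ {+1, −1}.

+1

Trace 41: π^k(41) = [41, 15, 4, 58, 48, 25, 27] for k=0..6.
Cycle type of π: 30×2 + 1; total 3 cycles.
Σ(ℓ_i−1) = 61−3 = 58; sign = (−1)^58 = +1.
Via Zolotarev, sign(π_{45}) = (45|61) = +1.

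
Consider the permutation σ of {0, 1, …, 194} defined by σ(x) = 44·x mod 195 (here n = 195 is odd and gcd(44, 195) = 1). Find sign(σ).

Trace 164: π^k(164) = [164, 1, 44, 181] for k=0..3.
53 cycles of lengths [4, 4, 4, 4, 4, 4, 4, 4, 4, 4, 4, 4, 4, 4, 4, 4, 4, 4, 4, 4, 4, 4, 4, 4, 4, 4, 4, 4, 4, 4, 4, 4, 4, 4, 4, 4, 4, 4, 4, 4, 4, 4, 4, 4, 4, 2, 2, 2, 2, 2, 2, 2, 1].
sign(π) = (−1)^{n − #cycles} = (−1)^{195−53} = (−1)^142 = +1.

+1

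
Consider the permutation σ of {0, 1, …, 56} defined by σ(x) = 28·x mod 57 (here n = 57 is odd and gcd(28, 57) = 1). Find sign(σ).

Trace 28: π^k(28) = [28, 43, 7, 25, 16, 49, 4] for k=0..6.
Cycle lengths of π_28 on ℤ/57ℤ: [9, 9, 9, 9, 9, 9, 1, 1, 1]; 9 cycles in total.
With 9 cycles on 57 points, sign = (−1)^{57−9} = +1.
The Jacobi symbol (28|57) = +1 (Zolotarev) agrees.

+1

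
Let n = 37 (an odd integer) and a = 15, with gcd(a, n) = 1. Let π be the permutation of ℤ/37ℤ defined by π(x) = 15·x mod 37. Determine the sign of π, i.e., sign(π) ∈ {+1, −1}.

Start at x=28: 28 → 13 → 10 → 2 → 30 → 6 → 16 → … (one orbit).
2 cycles of lengths [36, 1].
n − c = 37 − 2 = 35; sign = (−1)^35 = -1.
Check: (15/37) = -1 by Zolotarev.

-1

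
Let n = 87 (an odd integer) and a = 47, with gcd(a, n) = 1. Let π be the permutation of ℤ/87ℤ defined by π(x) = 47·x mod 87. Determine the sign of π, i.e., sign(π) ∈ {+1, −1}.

Start at x=41: 41 → 13 → 2 → 7 → 68 → 64 → 50 → … (one orbit).
The orbit structure of x ↦ 47x mod 87: 5 orbits of sizes [28, 28, 28, 2, 1].
5 cycles on 87: each ℓ→(−1)^(ℓ−1), product (−1)^82 = +1.
The Jacobi symbol (47|87) = +1 (Zolotarev) agrees.

+1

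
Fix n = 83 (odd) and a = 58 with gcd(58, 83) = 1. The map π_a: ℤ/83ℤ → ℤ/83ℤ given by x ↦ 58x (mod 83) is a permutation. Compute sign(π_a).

-1

Trace 72: π^k(72) = [72, 26, 14, 65, 35, 38, 46] for k=0..6.
Cycle type of π: 82 + 1; total 2 cycles.
2 cycles on 83: each ℓ→(−1)^(ℓ−1), product (−1)^81 = -1.
Check: (58/83) = -1 by Zolotarev.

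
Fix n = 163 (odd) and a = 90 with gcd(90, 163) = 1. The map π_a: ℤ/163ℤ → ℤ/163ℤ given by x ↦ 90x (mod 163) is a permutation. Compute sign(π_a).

Start at x=53: 53 → 43 → 121 → 132 → 144 → 83 → 135 → … (one orbit).
π_90 has 3 disjoint cycles with lengths [81, 81, 1] on {0,…,162}.
n − c = 163 − 3 = 160; sign = (−1)^160 = +1.
(90|163)_J = +1 (Zolotarev's lemma cross-check).

+1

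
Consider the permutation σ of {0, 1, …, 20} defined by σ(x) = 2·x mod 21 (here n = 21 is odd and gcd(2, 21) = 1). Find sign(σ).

-1

Start at x=2: 2 → 4 → 8 → 16 → 11 → 1 → 2 (one orbit).
6 cycles of lengths [6, 6, 3, 3, 2, 1].
Σ(ℓ_i−1) = 21−6 = 15; sign = (−1)^15 = -1.
Via Zolotarev, sign(π_{2}) = (2|21) = -1.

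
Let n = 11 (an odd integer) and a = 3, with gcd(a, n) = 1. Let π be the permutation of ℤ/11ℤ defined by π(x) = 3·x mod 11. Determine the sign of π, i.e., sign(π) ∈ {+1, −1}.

Start at x=3: 3 → 9 → 5 → 4 → 1 → 3 (one orbit).
π_3 has 3 disjoint cycles with lengths [5, 5, 1] on {0,…,10}.
n − c = 11 − 3 = 8; sign = (−1)^8 = +1.
(3|11)_J = +1 (Zolotarev's lemma cross-check).

+1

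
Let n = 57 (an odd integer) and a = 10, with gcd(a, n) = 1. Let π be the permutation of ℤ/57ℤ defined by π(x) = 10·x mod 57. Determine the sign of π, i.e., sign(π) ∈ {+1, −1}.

Trace 55: π^k(55) = [55, 37, 28, 52, 7, 13, 16] for k=0..6.
6 cycles of lengths [18, 18, 18, 1, 1, 1].
n − c = 57 − 6 = 51; sign = (−1)^51 = -1.
The Jacobi symbol (10|57) = -1 (Zolotarev) agrees.

-1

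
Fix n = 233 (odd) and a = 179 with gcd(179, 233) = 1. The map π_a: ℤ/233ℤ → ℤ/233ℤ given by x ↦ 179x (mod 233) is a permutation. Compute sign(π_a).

Trace 84: π^k(84) = [84, 124, 61, 201, 97, 121, 223] for k=0..6.
The orbit structure of x ↦ 179x mod 233: 2 orbits of sizes [232, 1].
sign(π) = (−1)^{n − #cycles} = (−1)^{233−2} = (−1)^231 = -1.
Zolotarev: (179|233) = -1, matching the cycle-count sign.

-1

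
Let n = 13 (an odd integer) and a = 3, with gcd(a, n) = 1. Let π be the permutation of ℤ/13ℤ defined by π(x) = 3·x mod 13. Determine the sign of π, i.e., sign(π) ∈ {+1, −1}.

Start at x=3: 3 → 9 → 1 → 3 (one orbit).
π_3 has 5 disjoint cycles with lengths [3, 3, 3, 3, 1] on {0,…,12}.
5 cycles on 13: each ℓ→(−1)^(ℓ−1), product (−1)^8 = +1.
Zolotarev: (3|13) = +1, matching the cycle-count sign.

+1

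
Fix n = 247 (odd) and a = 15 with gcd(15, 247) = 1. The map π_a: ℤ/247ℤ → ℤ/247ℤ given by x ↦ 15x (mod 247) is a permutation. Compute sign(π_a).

Orbit of 144 under x↦15x: [144, 184, 43, 151, 42, 136, 64]… (length divides ord_247(15)).
Cycle lengths of π_15 on ℤ/247ℤ: [36, 36, 36, 36, 36, 36, 18, 12, 1]; 9 cycles in total.
Σ(ℓ_i−1) = 247−9 = 238; sign = (−1)^238 = +1.
The Jacobi symbol (15|247) = +1 (Zolotarev) agrees.

+1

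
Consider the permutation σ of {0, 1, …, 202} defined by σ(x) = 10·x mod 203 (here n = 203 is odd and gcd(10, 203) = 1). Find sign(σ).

+1

Trace 101: π^k(101) = [101, 198, 153, 109, 75, 141, 192] for k=0..6.
Decompose π into cycles: lengths [84, 84, 28, 6, 1] (5 cycles, including the fixed point 0).
sign(π) = (−1)^{n − #cycles} = (−1)^{203−5} = (−1)^198 = +1.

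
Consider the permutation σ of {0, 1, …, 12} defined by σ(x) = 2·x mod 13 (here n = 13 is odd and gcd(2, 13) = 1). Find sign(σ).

-1

Start at x=9: 9 → 5 → 10 → 7 → 1 → 2 → 4 → … (one orbit).
π_2 has 2 disjoint cycles with lengths [12, 1] on {0,…,12}.
2 cycles on 13: each ℓ→(−1)^(ℓ−1), product (−1)^11 = -1.
Check: (2/13) = -1 by Zolotarev.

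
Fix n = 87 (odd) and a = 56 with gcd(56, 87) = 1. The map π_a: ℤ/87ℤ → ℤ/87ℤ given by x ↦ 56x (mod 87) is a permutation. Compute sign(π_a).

+1

Trace 8: π^k(8) = [8, 13, 32, 52, 41, 34, 77] for k=0..6.
Cycle type of π: 28×3 + 2 + 1; total 5 cycles.
87 − 5 = 82 transpositions; sign(π) = (−1)^82 = +1.
Via Zolotarev, sign(π_{56}) = (56|87) = +1.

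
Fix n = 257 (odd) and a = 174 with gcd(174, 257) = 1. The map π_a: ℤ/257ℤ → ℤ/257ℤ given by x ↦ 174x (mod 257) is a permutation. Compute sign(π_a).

Start at x=45: 45 → 120 → 63 → 168 → 191 → 81 → 216 → … (one orbit).
π_174 has 2 disjoint cycles with lengths [256, 1] on {0,…,256}.
257 − 2 = 255 transpositions; sign(π) = (−1)^255 = -1.
The Jacobi symbol (174|257) = -1 (Zolotarev) agrees.

-1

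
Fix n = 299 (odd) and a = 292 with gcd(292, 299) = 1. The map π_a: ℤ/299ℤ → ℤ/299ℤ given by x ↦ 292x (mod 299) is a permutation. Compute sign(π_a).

Trace 216: π^k(216) = [216, 282, 119, 64, 150, 146, 174] for k=0..6.
Cycle type of π: 132×2 + 12 + 11×2 + 1; total 6 cycles.
6 cycles on 299: each ℓ→(−1)^(ℓ−1), product (−1)^293 = -1.

-1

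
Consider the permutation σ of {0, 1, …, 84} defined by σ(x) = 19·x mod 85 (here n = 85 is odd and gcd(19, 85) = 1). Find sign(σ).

Start at x=1: 1 → 19 → 21 → 59 → 16 → 49 → 81 → … (one orbit).
Decompose π into cycles: lengths [8, 8, 8, 8, 8, 8, 8, 8, 8, 8, 2, 2, 1] (13 cycles, including the fixed point 0).
13 cycles on 85: each ℓ→(−1)^(ℓ−1), product (−1)^72 = +1.

+1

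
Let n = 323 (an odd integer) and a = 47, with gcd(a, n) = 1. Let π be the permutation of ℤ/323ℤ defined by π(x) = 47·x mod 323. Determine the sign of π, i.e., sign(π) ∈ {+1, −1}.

+1

Orbit of 16 under x↦47x: [16, 106, 137, 302, 305, 123, 290]… (length divides ord_323(47)).
Decompose π into cycles: lengths [36, 36, 36, 36, 36, 36, 36, 36, 9, 9, 4, 4, 4, 4, 1] (15 cycles, including the fixed point 0).
With 15 cycles on 323 points, sign = (−1)^{323−15} = +1.
Zolotarev: (47|323) = +1, matching the cycle-count sign.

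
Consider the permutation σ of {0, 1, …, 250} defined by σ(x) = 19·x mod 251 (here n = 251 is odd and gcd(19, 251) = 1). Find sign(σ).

-1

Start at x=134: 134 → 36 → 182 → 195 → 191 → 115 → 177 → … (one orbit).
Cycle type of π: 250 + 1; total 2 cycles.
Σ(ℓ_i−1) = 251−2 = 249; sign = (−1)^249 = -1.
Check: (19/251) = -1 by Zolotarev.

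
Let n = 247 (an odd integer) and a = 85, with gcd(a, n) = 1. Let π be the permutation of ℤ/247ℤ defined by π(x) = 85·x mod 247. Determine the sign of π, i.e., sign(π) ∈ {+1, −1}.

-1

Trace 9: π^k(9) = [9, 24, 64, 6, 16, 125, 4] for k=0..6.
Cycle type of π: 36×6 + 12 + 9×2 + 1; total 10 cycles.
sign(π) = (−1)^{n − #cycles} = (−1)^{247−10} = (−1)^237 = -1.
Via Zolotarev, sign(π_{85}) = (85|247) = -1.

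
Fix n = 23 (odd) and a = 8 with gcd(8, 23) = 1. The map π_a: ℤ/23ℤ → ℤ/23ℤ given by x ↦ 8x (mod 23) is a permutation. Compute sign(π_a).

Orbit of 12 under x↦8x: [12, 4, 9, 3, 1, 8, 18]… (length divides ord_23(8)).
π_8 has 3 disjoint cycles with lengths [11, 11, 1] on {0,…,22}.
3 cycles on 23: each ℓ→(−1)^(ℓ−1), product (−1)^20 = +1.
The Jacobi symbol (8|23) = +1 (Zolotarev) agrees.

+1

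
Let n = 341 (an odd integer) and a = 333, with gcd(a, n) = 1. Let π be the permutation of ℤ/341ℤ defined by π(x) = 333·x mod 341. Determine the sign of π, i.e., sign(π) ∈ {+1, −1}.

-1

Start at x=1: 1 → 333 → 64 → 170 → 4 → 309 → 256 → … (one orbit).
Cycle type of π: 10×33 + 5×2 + 1; total 36 cycles.
sign(π) = (−1)^{n − #cycles} = (−1)^{341−36} = (−1)^305 = -1.
The Jacobi symbol (333|341) = -1 (Zolotarev) agrees.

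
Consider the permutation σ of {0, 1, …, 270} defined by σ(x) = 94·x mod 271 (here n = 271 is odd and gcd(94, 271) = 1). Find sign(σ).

Start at x=156: 156 → 30 → 110 → 42 → 154 → 113 → 53 → … (one orbit).
Decompose π into cycles: lengths [270, 1] (2 cycles, including the fixed point 0).
271 − 2 = 269 transpositions; sign(π) = (−1)^269 = -1.
Zolotarev: (94|271) = -1, matching the cycle-count sign.

-1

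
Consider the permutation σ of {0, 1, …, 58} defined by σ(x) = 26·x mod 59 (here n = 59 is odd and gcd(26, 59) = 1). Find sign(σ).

+1

Start at x=19: 19 → 22 → 41 → 4 → 45 → 49 → 35 → … (one orbit).
Cycle type of π: 29×2 + 1; total 3 cycles.
n − c = 59 − 3 = 56; sign = (−1)^56 = +1.
Zolotarev: (26|59) = +1, matching the cycle-count sign.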